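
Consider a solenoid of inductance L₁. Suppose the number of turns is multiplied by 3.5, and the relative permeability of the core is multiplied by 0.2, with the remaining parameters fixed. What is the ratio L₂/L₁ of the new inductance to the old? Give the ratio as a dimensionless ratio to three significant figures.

For a solenoid, L ∝ μᵣN²A/ℓ.
L₂/L₁ = (3.5)^2 × (0.2) = 2.45.

L₂/L₁ = 2.45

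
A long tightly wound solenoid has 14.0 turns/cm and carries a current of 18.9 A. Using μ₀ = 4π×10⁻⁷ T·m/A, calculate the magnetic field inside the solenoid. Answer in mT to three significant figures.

B ≈ 33.3 mT

Inside a long solenoid, B = μ₀nI.
B = (4π×10⁻⁷)(1.400×10^3 m⁻¹)(18.9 A) = 3.325×10^-2 T.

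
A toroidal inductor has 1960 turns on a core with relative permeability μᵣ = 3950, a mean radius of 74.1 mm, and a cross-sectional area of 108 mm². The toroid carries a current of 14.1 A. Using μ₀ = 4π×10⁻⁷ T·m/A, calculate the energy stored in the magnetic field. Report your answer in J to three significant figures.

L = μ₀μᵣN²A/(2πR) = (4π×10⁻⁷)(3950)(1960)²(1.080×10^-4)/(2π×7.410×10^-2) = 4.423 H.
U = ½LI² = ½(4.423)(14.1)² = 439.7 J.

U ≈ 440 J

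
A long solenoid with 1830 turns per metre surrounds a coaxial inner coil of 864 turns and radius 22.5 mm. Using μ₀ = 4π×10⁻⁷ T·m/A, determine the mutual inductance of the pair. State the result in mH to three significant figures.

The outer solenoid produces a uniform field B₁ = μ₀n₁I₁ across the inner coil,
so the flux linkage is N₂Φ = N₂B₁A₂ = μ₀n₁N₂A₂·I₁, giving M = μ₀n₁N₂A₂.
A₂ = πr² = π(2.250×10^-2 m)² = 1.590×10^-3 m².
M = (4π×10⁻⁷)(1830)(864)(1.590×10^-3) = 3.160×10^-3 H.

M ≈ 3.16 mH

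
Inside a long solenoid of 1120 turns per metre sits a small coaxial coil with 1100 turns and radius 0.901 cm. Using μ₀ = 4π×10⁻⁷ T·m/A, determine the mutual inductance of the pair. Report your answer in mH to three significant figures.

The outer solenoid produces a uniform field B₁ = μ₀n₁I₁ across the inner coil,
so the flux linkage is N₂Φ = N₂B₁A₂ = μ₀n₁N₂A₂·I₁, giving M = μ₀n₁N₂A₂.
A₂ = πr² = π(9.010×10^-3 m)² = 2.550×10^-4 m².
M = (4π×10⁻⁷)(1120)(1100)(2.550×10^-4) = 3.948×10^-4 H.

M ≈ 0.395 mH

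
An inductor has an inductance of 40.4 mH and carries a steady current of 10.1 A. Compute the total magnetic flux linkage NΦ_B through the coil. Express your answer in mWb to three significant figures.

From L = NΦ_B/I, the flux linkage is NΦ_B = LI.
NΦ_B = (4.040×10^-2 H)(10.1 A) = 0.408 Wb.

NΦ_B ≈ 408 mWb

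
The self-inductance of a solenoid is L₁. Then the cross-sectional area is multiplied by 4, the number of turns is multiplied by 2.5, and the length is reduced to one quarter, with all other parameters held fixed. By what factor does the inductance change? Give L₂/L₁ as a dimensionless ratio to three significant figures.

L₂/L₁ = 100

For a solenoid, L ∝ μᵣN²A/ℓ.
L₂/L₁ = (4) × (2.5)^2 × (0.25)^-1 = 100.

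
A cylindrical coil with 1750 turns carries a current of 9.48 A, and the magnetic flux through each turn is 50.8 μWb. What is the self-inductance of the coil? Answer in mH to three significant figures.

L ≈ 9.38 mH

Self-inductance is defined by L = NΦ_B/I (flux linkage over current).
L = (1750)(5.080×10^-5 Wb)/(9.48 A) = 9.378×10^-3 H.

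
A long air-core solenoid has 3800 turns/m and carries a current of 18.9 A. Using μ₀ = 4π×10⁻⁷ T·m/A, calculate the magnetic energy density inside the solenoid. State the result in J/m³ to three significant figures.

B = μ₀nI = (4π×10⁻⁷)(3.800×10^3)(18.9) = 9.025×10^-2 T.
u = B²/(2μ₀) = (9.025×10^-2)²/(2×4π×10⁻⁷) = 3.241×10^3 J/m³.

u ≈ 3240 J/m³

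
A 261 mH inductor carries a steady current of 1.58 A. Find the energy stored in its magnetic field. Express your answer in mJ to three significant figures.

U ≈ 326 mJ

Stored magnetic energy: U = ½LI².
U = ½(0.261 H)(1.58 A)² = 0.3258 J.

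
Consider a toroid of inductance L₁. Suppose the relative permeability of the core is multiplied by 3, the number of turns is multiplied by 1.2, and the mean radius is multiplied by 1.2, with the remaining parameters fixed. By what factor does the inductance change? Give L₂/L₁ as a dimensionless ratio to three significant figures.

L₂/L₁ = 3.60

For a toroid, L ∝ μᵣN²A/R.
L₂/L₁ = (3) × (1.2)^2 × (1.2)^-1 = 3.60.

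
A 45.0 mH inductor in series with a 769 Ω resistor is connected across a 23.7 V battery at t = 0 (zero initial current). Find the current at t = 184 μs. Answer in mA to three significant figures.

I ≈ 29.5 mA

τ = L/R = 4.500×10^-2/769 = 5.852×10^-5 s; final current I_∞ = ε/R = 23.7/769 = 3.082×10^-2 A.
I(t) = I_∞(1 − e^(−t/τ)) with t/τ = 3.144.
I = (3.082×10^-2)(1 − e^(−3.144)) = 2.949×10^-2 A.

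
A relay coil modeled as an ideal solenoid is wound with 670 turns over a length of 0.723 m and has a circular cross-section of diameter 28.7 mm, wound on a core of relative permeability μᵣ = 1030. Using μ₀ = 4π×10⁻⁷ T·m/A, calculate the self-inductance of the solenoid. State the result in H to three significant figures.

A = π(d/2)² = π(1.435×10^-2 m)² = 6.469×10^-4 m².
For a long solenoid, L = μ₀μᵣN²A/ℓ.
L = (4π×10⁻⁷)(1030)(670)²(6.469×10^-4)/(0.723 m) = 0.5199 H.

L ≈ 0.520 H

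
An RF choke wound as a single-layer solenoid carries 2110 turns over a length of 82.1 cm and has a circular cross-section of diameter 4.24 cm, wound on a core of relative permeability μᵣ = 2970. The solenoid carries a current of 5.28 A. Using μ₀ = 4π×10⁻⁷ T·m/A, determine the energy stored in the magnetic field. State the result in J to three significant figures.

U ≈ 398 J

A = π(d/2)² = π(2.120×10^-2 m)² = 1.412×10^-3 m².
L = μ₀μᵣN²A/ℓ = (4π×10⁻⁷)(2970)(2110)²(1.412×10^-3)/(0.821) = 28.58 H.
U = ½LI² = ½(28.58)(5.28)² = 398.3 J.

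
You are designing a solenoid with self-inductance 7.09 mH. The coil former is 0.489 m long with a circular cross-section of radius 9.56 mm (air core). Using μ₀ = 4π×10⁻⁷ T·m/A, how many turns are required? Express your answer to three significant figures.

N ≈ 3100 turns

A = πr² = π(9.560×10^-3 m)² = 2.871×10^-4 m².
From L = μ₀N²A/ℓ, N = √(Lℓ / (μ₀A)).
N = √[(7.090×10^-3)(0.489) / ((4π×10⁻⁷)×2.871×10^-4)] = √(9.609×10^6) ≈ 3099.8.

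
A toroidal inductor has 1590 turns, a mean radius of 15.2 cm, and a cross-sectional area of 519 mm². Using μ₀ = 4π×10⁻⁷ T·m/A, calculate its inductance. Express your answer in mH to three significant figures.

For a thin toroid, L = μ₀N²A/(2πR).
L = (4π×10⁻⁷)(1590)²(5.190×10^-4) / (2π×0.152 m) = 1.726×10^-3 H.

L ≈ 1.73 mH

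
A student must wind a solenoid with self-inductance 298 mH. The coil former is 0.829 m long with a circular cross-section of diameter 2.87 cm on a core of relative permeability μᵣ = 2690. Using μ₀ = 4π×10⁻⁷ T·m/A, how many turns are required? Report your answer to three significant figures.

N ≈ 336 turns

A = π(d/2)² = π(1.435×10^-2 m)² = 6.469×10^-4 m².
From L = μ₀μᵣN²A/ℓ, N = √(Lℓ / (μ₀μᵣA)).
N = √[(0.298)(0.829) / ((4π×10⁻⁷)(2690)×6.469×10^-4)] = √(1.130×10^5) ≈ 336.1.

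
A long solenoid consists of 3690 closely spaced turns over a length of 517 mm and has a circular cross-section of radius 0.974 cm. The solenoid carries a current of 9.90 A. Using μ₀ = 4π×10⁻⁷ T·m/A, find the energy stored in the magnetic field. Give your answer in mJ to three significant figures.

U ≈ 483 mJ

A = πr² = π(9.740×10^-3 m)² = 2.980×10^-4 m².
L = μ₀N²A/ℓ = (4π×10⁻⁷)(3690)²(2.980×10^-4)/(0.517) = 9.864×10^-3 H.
U = ½LI² = ½(9.864×10^-3)(9.90)² = 0.4834 J.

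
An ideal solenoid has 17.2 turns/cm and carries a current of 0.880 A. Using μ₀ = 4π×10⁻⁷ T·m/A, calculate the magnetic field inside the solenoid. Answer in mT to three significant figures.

B ≈ 1.90 mT

Inside a long solenoid, B = μ₀nI.
B = (4π×10⁻⁷)(1.720×10^3 m⁻¹)(0.880 A) = 1.902×10^-3 T.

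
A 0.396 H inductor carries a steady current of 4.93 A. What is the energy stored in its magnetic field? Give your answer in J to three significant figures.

Stored magnetic energy: U = ½LI².
U = ½(0.396 H)(4.93 A)² = 4.812 J.

U ≈ 4.81 J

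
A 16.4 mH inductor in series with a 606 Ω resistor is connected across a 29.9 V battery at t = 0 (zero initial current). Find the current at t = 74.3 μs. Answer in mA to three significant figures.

I ≈ 46.2 mA

τ = L/R = 1.640×10^-2/606 = 2.706×10^-5 s; final current I_∞ = ε/R = 29.9/606 = 4.934×10^-2 A.
I(t) = I_∞(1 − e^(−t/τ)) with t/τ = 2.745.
I = (4.934×10^-2)(1 − e^(−2.745)) = 4.617×10^-2 A.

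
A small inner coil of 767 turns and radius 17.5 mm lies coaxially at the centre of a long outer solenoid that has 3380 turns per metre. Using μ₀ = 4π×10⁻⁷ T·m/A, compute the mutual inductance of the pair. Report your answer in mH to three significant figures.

M ≈ 3.13 mH

The outer solenoid produces a uniform field B₁ = μ₀n₁I₁ across the inner coil,
so the flux linkage is N₂Φ = N₂B₁A₂ = μ₀n₁N₂A₂·I₁, giving M = μ₀n₁N₂A₂.
A₂ = πr² = π(1.750×10^-2 m)² = 9.621×10^-4 m².
M = (4π×10⁻⁷)(3380)(767)(9.621×10^-4) = 3.134×10^-3 H.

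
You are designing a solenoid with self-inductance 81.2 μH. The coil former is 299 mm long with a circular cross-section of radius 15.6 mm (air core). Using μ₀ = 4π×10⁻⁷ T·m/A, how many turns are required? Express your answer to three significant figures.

N ≈ 159 turns

A = πr² = π(1.560×10^-2 m)² = 7.645×10^-4 m².
From L = μ₀N²A/ℓ, N = √(Lℓ / (μ₀A)).
N = √[(8.120×10^-5)(0.299) / ((4π×10⁻⁷)×7.645×10^-4)] = √(2.527×10^4) ≈ 159.0.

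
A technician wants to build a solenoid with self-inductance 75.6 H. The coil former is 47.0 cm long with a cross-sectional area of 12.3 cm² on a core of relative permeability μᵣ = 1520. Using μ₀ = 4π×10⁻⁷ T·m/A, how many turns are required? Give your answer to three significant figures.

N ≈ 3890 turns

A = 12.3 cm² = 1.230×10^-3 m².
From L = μ₀μᵣN²A/ℓ, N = √(Lℓ / (μ₀μᵣA)).
N = √[(75.6)(0.47) / ((4π×10⁻⁷)(1520)×1.230×10^-3)] = √(1.512×10^7) ≈ 3888.9.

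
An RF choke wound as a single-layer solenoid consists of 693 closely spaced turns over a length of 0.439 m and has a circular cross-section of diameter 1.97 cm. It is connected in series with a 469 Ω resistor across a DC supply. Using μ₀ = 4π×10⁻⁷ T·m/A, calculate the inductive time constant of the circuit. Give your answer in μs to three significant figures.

τ ≈ 0.893 μs

A = π(d/2)² = π(9.850×10^-3 m)² = 3.048×10^-4 m².
L = μ₀N²A/ℓ = (4π×10⁻⁷)(693)²(3.048×10^-4)/(0.439) = 4.190×10^-4 H.
τ = L/R = (4.190×10^-4)/(469) = 8.934×10^-7 s.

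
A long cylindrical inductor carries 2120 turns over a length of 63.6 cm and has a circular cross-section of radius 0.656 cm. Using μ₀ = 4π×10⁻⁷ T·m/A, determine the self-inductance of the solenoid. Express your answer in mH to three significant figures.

L ≈ 1.20 mH

A = πr² = π(6.560×10^-3 m)² = 1.352×10^-4 m².
For a long solenoid, L = μ₀N²A/ℓ.
L = (4π×10⁻⁷)(2120)²(1.352×10^-4)/(0.636 m) = 1.201×10^-3 H.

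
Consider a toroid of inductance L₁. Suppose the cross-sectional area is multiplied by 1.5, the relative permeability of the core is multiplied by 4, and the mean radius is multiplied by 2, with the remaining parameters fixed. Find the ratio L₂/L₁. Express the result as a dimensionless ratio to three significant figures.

L₂/L₁ = 3.00

For a toroid, L ∝ μᵣN²A/R.
L₂/L₁ = (1.5) × (4) × (2)^-1 = 3.00.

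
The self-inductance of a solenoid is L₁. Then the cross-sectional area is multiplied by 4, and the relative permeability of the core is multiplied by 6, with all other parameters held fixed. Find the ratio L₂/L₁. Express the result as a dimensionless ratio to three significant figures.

For a solenoid, L ∝ μᵣN²A/ℓ.
L₂/L₁ = (4) × (6) = 24.0.

L₂/L₁ = 24.0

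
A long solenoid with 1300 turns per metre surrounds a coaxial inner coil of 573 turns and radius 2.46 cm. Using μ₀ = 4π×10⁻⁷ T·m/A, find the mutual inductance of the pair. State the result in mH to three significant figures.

M ≈ 1.78 mH

The outer solenoid produces a uniform field B₁ = μ₀n₁I₁ across the inner coil,
so the flux linkage is N₂Φ = N₂B₁A₂ = μ₀n₁N₂A₂·I₁, giving M = μ₀n₁N₂A₂.
A₂ = πr² = π(2.460×10^-2 m)² = 1.901×10^-3 m².
M = (4π×10⁻⁷)(1300)(573)(1.901×10^-3) = 1.780×10^-3 H.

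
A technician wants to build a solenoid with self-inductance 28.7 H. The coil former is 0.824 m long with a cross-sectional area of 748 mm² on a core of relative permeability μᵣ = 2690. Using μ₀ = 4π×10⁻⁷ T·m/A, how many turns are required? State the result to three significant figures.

A = 748 mm² = 7.480×10^-4 m².
From L = μ₀μᵣN²A/ℓ, N = √(Lℓ / (μ₀μᵣA)).
N = √[(28.7)(0.824) / ((4π×10⁻⁷)(2690)×7.480×10^-4)] = √(9.353×10^6) ≈ 3058.2.

N ≈ 3060 turns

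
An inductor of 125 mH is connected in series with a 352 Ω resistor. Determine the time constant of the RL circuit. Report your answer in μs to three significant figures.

τ = L/R = (0.125 H)/(352 Ω) = 3.551×10^-4 s.

τ ≈ 355 μs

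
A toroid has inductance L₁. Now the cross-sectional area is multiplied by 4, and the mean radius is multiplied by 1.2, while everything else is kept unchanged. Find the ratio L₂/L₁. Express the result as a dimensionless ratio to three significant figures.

L₂/L₁ = 3.33

For a toroid, L ∝ μᵣN²A/R.
L₂/L₁ = (4) × (1.2)^-1 = 3.33.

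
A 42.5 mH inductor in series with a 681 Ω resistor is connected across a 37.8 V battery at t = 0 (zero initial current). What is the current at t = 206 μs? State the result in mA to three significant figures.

I ≈ 53.5 mA

τ = L/R = 4.250×10^-2/681 = 6.241×10^-5 s; final current I_∞ = ε/R = 37.8/681 = 5.551×10^-2 A.
I(t) = I_∞(1 − e^(−t/τ)) with t/τ = 3.301.
I = (5.551×10^-2)(1 − e^(−3.301)) = 5.346×10^-2 A.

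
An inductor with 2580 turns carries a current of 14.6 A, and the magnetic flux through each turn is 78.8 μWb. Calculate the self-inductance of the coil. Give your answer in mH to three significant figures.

L ≈ 13.9 mH

Self-inductance is defined by L = NΦ_B/I (flux linkage over current).
L = (2580)(7.880×10^-5 Wb)/(14.6 A) = 1.392×10^-2 H.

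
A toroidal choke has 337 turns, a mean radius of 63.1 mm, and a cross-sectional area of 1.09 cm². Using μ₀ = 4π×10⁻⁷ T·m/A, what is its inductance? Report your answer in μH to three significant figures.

L ≈ 39.2 μH

For a thin toroid, L = μ₀N²A/(2πR).
L = (4π×10⁻⁷)(337)²(1.090×10^-4) / (2π×6.310×10^-2 m) = 3.924×10^-5 H.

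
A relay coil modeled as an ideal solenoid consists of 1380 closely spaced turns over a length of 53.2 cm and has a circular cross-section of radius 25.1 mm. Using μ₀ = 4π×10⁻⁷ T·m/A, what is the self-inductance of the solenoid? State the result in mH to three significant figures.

L ≈ 8.90 mH

A = πr² = π(2.510×10^-2 m)² = 1.979×10^-3 m².
For a long solenoid, L = μ₀N²A/ℓ.
L = (4π×10⁻⁷)(1380)²(1.979×10^-3)/(0.532 m) = 8.903×10^-3 H.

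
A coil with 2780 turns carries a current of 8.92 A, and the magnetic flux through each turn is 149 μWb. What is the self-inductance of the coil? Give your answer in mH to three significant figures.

Self-inductance is defined by L = NΦ_B/I (flux linkage over current).
L = (2780)(1.490×10^-4 Wb)/(8.92 A) = 4.644×10^-2 H.

L ≈ 46.4 mH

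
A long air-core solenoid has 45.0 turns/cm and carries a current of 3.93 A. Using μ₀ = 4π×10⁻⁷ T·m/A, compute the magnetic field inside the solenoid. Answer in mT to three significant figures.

B ≈ 22.2 mT

Inside a long solenoid, B = μ₀nI.
B = (4π×10⁻⁷)(4.500×10^3 m⁻¹)(3.93 A) = 2.222×10^-2 T.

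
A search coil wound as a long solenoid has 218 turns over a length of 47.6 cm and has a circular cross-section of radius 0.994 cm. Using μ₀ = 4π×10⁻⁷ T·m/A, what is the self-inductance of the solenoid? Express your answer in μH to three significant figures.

L ≈ 38.9 μH

A = πr² = π(9.940×10^-3 m)² = 3.104×10^-4 m².
For a long solenoid, L = μ₀N²A/ℓ.
L = (4π×10⁻⁷)(218)²(3.104×10^-4)/(0.476 m) = 3.894×10^-5 H.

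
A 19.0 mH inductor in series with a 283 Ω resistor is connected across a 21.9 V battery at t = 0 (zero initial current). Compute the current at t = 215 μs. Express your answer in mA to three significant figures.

I ≈ 74.2 mA

τ = L/R = 1.900×10^-2/283 = 6.714×10^-5 s; final current I_∞ = ε/R = 21.9/283 = 7.739×10^-2 A.
I(t) = I_∞(1 − e^(−t/τ)) with t/τ = 3.202.
I = (7.739×10^-2)(1 − e^(−3.202)) = 7.424×10^-2 A.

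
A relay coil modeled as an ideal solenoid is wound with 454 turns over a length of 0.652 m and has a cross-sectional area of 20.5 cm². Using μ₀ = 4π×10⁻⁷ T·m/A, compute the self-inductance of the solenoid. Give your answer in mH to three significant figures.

L ≈ 0.814 mH

A = 20.5 cm² = 2.050×10^-3 m².
For a long solenoid, L = μ₀N²A/ℓ.
L = (4π×10⁻⁷)(454)²(2.050×10^-3)/(0.652 m) = 8.144×10^-4 H.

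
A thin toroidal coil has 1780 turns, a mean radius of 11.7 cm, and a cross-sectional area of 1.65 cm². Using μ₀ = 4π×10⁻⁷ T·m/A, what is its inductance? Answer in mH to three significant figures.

L ≈ 0.894 mH

For a thin toroid, L = μ₀N²A/(2πR).
L = (4π×10⁻⁷)(1780)²(1.650×10^-4) / (2π×0.117 m) = 8.937×10^-4 H.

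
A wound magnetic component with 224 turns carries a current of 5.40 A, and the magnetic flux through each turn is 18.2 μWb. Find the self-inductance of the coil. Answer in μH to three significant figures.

Self-inductance is defined by L = NΦ_B/I (flux linkage over current).
L = (224)(1.820×10^-5 Wb)/(5.40 A) = 7.550×10^-4 H.

L ≈ 755 μH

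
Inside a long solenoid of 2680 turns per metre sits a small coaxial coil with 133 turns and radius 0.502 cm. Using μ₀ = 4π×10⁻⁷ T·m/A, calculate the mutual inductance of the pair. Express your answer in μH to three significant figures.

The outer solenoid produces a uniform field B₁ = μ₀n₁I₁ across the inner coil,
so the flux linkage is N₂Φ = N₂B₁A₂ = μ₀n₁N₂A₂·I₁, giving M = μ₀n₁N₂A₂.
A₂ = πr² = π(5.020×10^-3 m)² = 7.917×10^-5 m².
M = (4π×10⁻⁷)(2680)(133)(7.917×10^-5) = 3.546×10^-5 H.

M ≈ 35.5 μH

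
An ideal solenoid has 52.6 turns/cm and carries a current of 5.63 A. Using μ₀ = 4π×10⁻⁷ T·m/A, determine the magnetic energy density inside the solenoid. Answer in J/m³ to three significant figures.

B = μ₀nI = (4π×10⁻⁷)(5.260×10^3)(5.63) = 3.721×10^-2 T.
u = B²/(2μ₀) = (3.721×10^-2)²/(2×4π×10⁻⁷) = 551 J/m³.

u ≈ 551 J/m³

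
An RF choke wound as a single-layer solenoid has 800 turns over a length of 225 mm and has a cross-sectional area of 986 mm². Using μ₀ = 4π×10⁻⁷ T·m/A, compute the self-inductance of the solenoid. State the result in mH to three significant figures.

L ≈ 3.52 mH

A = 986 mm² = 9.860×10^-4 m².
For a long solenoid, L = μ₀N²A/ℓ.
L = (4π×10⁻⁷)(800)²(9.860×10^-4)/(0.225 m) = 3.524×10^-3 H.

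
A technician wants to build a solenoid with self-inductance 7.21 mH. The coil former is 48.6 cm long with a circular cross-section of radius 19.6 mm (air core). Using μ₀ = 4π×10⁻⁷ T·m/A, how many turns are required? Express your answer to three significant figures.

N ≈ 1520 turns

A = πr² = π(1.960×10^-2 m)² = 1.207×10^-3 m².
From L = μ₀N²A/ℓ, N = √(Lℓ / (μ₀A)).
N = √[(7.210×10^-3)(0.486) / ((4π×10⁻⁷)×1.207×10^-3)] = √(2.310×10^6) ≈ 1520.0.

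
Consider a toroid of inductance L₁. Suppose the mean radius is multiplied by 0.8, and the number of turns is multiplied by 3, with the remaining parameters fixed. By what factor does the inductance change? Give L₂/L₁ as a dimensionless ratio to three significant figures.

For a toroid, L ∝ μᵣN²A/R.
L₂/L₁ = (0.8)^-1 × (3)^2 = 11.3.

L₂/L₁ = 11.3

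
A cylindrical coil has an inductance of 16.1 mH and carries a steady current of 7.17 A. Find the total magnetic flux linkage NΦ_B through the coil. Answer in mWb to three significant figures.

NΦ_B ≈ 115 mWb

From L = NΦ_B/I, the flux linkage is NΦ_B = LI.
NΦ_B = (1.610×10^-2 H)(7.17 A) = 0.1154 Wb.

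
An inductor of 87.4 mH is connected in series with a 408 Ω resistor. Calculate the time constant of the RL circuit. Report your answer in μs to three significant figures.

τ = L/R = (8.740×10^-2 H)/(408 Ω) = 2.142×10^-4 s.

τ ≈ 214 μs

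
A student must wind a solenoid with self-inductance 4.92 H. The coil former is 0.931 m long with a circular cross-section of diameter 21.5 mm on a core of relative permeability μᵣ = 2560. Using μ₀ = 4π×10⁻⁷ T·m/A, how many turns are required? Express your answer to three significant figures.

N ≈ 1980 turns

A = π(d/2)² = π(1.075×10^-2 m)² = 3.631×10^-4 m².
From L = μ₀μᵣN²A/ℓ, N = √(Lℓ / (μ₀μᵣA)).
N = √[(4.92)(0.931) / ((4π×10⁻⁷)(2560)×3.631×10^-4)] = √(3.922×10^6) ≈ 1980.4.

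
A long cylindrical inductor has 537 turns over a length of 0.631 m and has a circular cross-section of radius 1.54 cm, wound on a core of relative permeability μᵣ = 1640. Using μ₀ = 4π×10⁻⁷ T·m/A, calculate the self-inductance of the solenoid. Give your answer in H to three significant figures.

A = πr² = π(1.540×10^-2 m)² = 7.451×10^-4 m².
For a long solenoid, L = μ₀μᵣN²A/ℓ.
L = (4π×10⁻⁷)(1640)(537)²(7.451×10^-4)/(0.631 m) = 0.7017 H.

L ≈ 0.702 H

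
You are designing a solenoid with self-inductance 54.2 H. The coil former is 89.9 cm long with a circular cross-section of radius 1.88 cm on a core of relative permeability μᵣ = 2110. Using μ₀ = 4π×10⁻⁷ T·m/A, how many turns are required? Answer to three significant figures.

A = πr² = π(1.880×10^-2 m)² = 1.110×10^-3 m².
From L = μ₀μᵣN²A/ℓ, N = √(Lℓ / (μ₀μᵣA)).
N = √[(54.2)(0.899) / ((4π×10⁻⁷)(2110)×1.110×10^-3)] = √(1.655×10^7) ≈ 4068.2.

N ≈ 4070 turns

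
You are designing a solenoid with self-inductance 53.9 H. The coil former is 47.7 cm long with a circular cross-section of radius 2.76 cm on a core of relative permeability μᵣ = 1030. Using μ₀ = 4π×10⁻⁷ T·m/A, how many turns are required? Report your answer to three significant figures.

N ≈ 2880 turns

A = πr² = π(2.760×10^-2 m)² = 2.393×10^-3 m².
From L = μ₀μᵣN²A/ℓ, N = √(Lℓ / (μ₀μᵣA)).
N = √[(53.9)(0.477) / ((4π×10⁻⁷)(1030)×2.393×10^-3)] = √(8.300×10^6) ≈ 2881.0.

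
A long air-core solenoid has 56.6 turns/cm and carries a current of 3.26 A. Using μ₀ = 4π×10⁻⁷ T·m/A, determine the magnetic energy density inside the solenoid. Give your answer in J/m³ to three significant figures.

B = μ₀nI = (4π×10⁻⁷)(5.660×10^3)(3.26) = 2.319×10^-2 T.
u = B²/(2μ₀) = (2.319×10^-2)²/(2×4π×10⁻⁷) = 213.9 J/m³.

u ≈ 214 J/m³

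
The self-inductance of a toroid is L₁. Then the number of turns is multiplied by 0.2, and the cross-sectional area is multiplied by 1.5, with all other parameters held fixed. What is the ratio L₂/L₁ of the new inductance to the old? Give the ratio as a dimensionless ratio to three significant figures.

For a toroid, L ∝ μᵣN²A/R.
L₂/L₁ = (0.2)^2 × (1.5) = 0.0600.

L₂/L₁ = 0.0600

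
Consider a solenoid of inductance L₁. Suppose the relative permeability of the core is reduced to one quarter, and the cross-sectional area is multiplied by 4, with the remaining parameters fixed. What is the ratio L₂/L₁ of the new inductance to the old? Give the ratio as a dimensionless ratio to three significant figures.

L₂/L₁ = 1.00

For a solenoid, L ∝ μᵣN²A/ℓ.
L₂/L₁ = (0.25) × (4) = 1.00.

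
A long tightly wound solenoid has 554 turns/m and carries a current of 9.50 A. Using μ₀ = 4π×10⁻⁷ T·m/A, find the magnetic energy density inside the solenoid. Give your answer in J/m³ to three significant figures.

u ≈ 17.4 J/m³

B = μ₀nI = (4π×10⁻⁷)(554)(9.50) = 6.614×10^-3 T.
u = B²/(2μ₀) = (6.614×10^-3)²/(2×4π×10⁻⁷) = 17.4 J/m³.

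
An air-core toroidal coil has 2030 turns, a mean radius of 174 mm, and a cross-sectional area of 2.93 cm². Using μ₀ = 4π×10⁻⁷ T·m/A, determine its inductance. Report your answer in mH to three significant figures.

L ≈ 1.39 mH

For a thin toroid, L = μ₀N²A/(2πR).
L = (4π×10⁻⁷)(2030)²(2.930×10^-4) / (2π×0.174 m) = 1.388×10^-3 H.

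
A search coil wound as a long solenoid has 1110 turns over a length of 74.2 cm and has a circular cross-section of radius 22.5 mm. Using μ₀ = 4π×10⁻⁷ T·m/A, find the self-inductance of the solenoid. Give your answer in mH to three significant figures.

L ≈ 3.32 mH

A = πr² = π(2.250×10^-2 m)² = 1.590×10^-3 m².
For a long solenoid, L = μ₀N²A/ℓ.
L = (4π×10⁻⁷)(1110)²(1.590×10^-3)/(0.742 m) = 3.319×10^-3 H.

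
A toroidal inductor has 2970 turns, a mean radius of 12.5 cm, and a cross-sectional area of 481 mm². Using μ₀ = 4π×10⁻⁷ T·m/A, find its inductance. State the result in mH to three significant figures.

For a thin toroid, L = μ₀N²A/(2πR).
L = (4π×10⁻⁷)(2970)²(4.810×10^-4) / (2π×0.125 m) = 6.789×10^-3 H.

L ≈ 6.79 mH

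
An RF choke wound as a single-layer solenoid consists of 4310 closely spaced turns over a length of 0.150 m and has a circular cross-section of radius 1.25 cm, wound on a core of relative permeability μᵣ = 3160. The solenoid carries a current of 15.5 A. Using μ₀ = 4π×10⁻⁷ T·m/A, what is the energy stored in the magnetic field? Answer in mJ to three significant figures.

U ≈ 29000000 mJ

A = πr² = π(1.250×10^-2 m)² = 4.909×10^-4 m².
L = μ₀μᵣN²A/ℓ = (4π×10⁻⁷)(3160)(4310)²(4.909×10^-4)/(0.15) = 241.4 H.
U = ½LI² = ½(241.4)(15.5)² = 2.900×10^4 J.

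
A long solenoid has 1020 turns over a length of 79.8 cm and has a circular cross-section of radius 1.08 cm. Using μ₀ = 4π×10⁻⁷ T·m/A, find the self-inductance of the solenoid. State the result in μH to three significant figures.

L ≈ 600 μH

A = πr² = π(1.080×10^-2 m)² = 3.664×10^-4 m².
For a long solenoid, L = μ₀N²A/ℓ.
L = (4π×10⁻⁷)(1020)²(3.664×10^-4)/(0.798 m) = 6.004×10^-4 H.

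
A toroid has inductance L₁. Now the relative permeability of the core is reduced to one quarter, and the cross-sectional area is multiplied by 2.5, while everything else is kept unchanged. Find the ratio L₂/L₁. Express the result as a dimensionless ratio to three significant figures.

For a toroid, L ∝ μᵣN²A/R.
L₂/L₁ = (0.25) × (2.5) = 0.625.

L₂/L₁ = 0.625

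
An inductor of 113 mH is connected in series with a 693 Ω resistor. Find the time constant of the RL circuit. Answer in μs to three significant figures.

τ ≈ 163 μs

τ = L/R = (0.113 H)/(693 Ω) = 1.631×10^-4 s.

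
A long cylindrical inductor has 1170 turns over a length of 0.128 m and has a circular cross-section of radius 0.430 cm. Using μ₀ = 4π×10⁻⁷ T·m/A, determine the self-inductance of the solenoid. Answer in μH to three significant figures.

A = πr² = π(4.300×10^-3 m)² = 5.809×10^-5 m².
For a long solenoid, L = μ₀N²A/ℓ.
L = (4π×10⁻⁷)(1170)²(5.809×10^-5)/(0.128 m) = 7.807×10^-4 H.

L ≈ 781 μH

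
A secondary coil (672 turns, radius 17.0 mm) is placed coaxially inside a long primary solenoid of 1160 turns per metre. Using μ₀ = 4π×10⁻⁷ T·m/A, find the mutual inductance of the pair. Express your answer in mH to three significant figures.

The outer solenoid produces a uniform field B₁ = μ₀n₁I₁ across the inner coil,
so the flux linkage is N₂Φ = N₂B₁A₂ = μ₀n₁N₂A₂·I₁, giving M = μ₀n₁N₂A₂.
A₂ = πr² = π(1.700×10^-2 m)² = 9.079×10^-4 m².
M = (4π×10⁻⁷)(1160)(672)(9.079×10^-4) = 8.894×10^-4 H.

M ≈ 0.889 mH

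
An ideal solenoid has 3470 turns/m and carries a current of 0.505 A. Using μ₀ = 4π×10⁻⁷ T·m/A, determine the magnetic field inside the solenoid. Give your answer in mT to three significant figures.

B ≈ 2.20 mT

Inside a long solenoid, B = μ₀nI.
B = (4π×10⁻⁷)(3.470×10^3 m⁻¹)(0.505 A) = 2.202×10^-3 T.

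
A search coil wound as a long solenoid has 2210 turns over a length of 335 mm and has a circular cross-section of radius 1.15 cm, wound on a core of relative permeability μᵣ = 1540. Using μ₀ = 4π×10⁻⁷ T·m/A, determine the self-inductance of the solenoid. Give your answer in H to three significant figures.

A = πr² = π(1.150×10^-2 m)² = 4.1548×10^-4 m².
For a long solenoid, L = μ₀μᵣN²A/ℓ.
L = (4π×10⁻⁷)(1540)(2210)²(4.1548×10^-4)/(0.335 m) = 11.72 H.

L ≈ 11.7 H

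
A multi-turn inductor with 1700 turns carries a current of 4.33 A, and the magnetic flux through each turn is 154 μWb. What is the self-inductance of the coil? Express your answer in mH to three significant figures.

Self-inductance is defined by L = NΦ_B/I (flux linkage over current).
L = (1700)(1.540×10^-4 Wb)/(4.33 A) = 6.046×10^-2 H.

L ≈ 60.5 mH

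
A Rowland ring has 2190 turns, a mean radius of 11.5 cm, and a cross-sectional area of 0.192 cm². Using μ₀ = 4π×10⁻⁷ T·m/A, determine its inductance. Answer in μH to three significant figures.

L ≈ 160 μH

For a thin toroid, L = μ₀N²A/(2πR).
L = (4π×10⁻⁷)(2190)²(1.920×10^-5) / (2π×0.115 m) = 1.601×10^-4 H.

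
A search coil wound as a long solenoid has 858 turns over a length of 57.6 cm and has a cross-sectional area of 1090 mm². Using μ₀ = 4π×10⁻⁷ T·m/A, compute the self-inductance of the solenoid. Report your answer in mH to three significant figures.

A = 1090 mm² = 1.090×10^-3 m².
For a long solenoid, L = μ₀N²A/ℓ.
L = (4π×10⁻⁷)(858)²(1.090×10^-3)/(0.576 m) = 1.751×10^-3 H.

L ≈ 1.75 mH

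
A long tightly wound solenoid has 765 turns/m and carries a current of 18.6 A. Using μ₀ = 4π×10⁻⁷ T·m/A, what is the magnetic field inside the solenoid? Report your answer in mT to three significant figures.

Inside a long solenoid, B = μ₀nI.
B = (4π×10⁻⁷)(765 m⁻¹)(18.6 A) = 1.788×10^-2 T.

B ≈ 17.9 mT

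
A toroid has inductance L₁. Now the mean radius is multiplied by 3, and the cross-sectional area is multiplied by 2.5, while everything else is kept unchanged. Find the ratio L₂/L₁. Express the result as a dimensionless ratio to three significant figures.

For a toroid, L ∝ μᵣN²A/R.
L₂/L₁ = (3)^-1 × (2.5) = 0.833.

L₂/L₁ = 0.833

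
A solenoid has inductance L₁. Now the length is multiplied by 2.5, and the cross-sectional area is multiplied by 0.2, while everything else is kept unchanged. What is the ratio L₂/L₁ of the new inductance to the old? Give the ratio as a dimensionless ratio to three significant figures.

L₂/L₁ = 0.0800

For a solenoid, L ∝ μᵣN²A/ℓ.
L₂/L₁ = (2.5)^-1 × (0.2) = 0.0800.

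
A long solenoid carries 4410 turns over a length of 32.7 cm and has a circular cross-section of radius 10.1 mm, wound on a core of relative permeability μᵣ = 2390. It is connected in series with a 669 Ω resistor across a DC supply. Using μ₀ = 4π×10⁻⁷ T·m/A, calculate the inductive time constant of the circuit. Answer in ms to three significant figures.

A = πr² = π(1.010×10^-2 m)² = 3.2047×10^-4 m².
L = μ₀μᵣN²A/ℓ = (4π×10⁻⁷)(2390)(4410)²(3.2047×10^-4)/(0.327) = 57.24 H.
τ = L/R = (57.24)/(669) = 8.557×10^-2 s.

τ ≈ 85.6 ms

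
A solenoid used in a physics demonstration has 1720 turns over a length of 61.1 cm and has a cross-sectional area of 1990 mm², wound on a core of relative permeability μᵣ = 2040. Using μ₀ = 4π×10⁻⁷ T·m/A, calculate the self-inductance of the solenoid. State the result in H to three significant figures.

A = 1990 mm² = 1.990×10^-3 m².
For a long solenoid, L = μ₀μᵣN²A/ℓ.
L = (4π×10⁻⁷)(2040)(1720)²(1.990×10^-3)/(0.611 m) = 24.7 H.

L ≈ 24.7 H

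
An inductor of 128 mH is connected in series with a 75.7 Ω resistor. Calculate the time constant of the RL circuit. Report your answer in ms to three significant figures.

τ ≈ 1.69 ms

τ = L/R = (0.128 H)/(75.7 Ω) = 1.691×10^-3 s.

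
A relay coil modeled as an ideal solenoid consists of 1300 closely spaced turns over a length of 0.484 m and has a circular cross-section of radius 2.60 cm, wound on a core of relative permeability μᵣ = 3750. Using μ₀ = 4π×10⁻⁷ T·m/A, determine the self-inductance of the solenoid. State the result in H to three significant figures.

L ≈ 34.9 H

A = πr² = π(2.600×10^-2 m)² = 2.124×10^-3 m².
For a long solenoid, L = μ₀μᵣN²A/ℓ.
L = (4π×10⁻⁷)(3750)(1300)²(2.124×10^-3)/(0.484 m) = 34.94 H.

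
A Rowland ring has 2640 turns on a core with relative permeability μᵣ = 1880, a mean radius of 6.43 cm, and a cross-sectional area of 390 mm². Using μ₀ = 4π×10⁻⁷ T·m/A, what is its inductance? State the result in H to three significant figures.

For a thin toroid, L = μ₀μᵣN²A/(2πR).
L = (4π×10⁻⁷)(1880)(2640)²(3.900×10^-4) / (2π×6.430×10^-2 m) = 15.89 H.

L ≈ 15.9 H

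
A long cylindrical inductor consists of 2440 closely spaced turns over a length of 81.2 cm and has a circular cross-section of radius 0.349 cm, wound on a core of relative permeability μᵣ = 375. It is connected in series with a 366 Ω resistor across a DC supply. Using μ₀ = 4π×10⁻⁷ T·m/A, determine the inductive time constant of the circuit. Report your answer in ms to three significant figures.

τ ≈ 0.361 ms

A = πr² = π(3.490×10^-3 m)² = 3.826×10^-5 m².
L = μ₀μᵣN²A/ℓ = (4π×10⁻⁷)(375)(2440)²(3.826×10^-5)/(0.812) = 0.1322 H.
τ = L/R = (0.1322)/(366) = 3.612×10^-4 s.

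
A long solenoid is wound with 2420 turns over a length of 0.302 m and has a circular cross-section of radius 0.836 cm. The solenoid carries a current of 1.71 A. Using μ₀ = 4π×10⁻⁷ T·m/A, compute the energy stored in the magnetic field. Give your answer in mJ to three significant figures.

U ≈ 7.82 mJ

A = πr² = π(8.360×10^-3 m)² = 2.196×10^-4 m².
L = μ₀N²A/ℓ = (4π×10⁻⁷)(2420)²(2.196×10^-4)/(0.302) = 5.351×10^-3 H.
U = ½LI² = ½(5.351×10^-3)(1.71)² = 7.823×10^-3 J.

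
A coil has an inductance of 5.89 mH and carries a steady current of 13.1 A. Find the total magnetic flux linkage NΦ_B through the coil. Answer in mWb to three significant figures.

From L = NΦ_B/I, the flux linkage is NΦ_B = LI.
NΦ_B = (5.890×10^-3 H)(13.1 A) = 7.716×10^-2 Wb.

NΦ_B ≈ 77.2 mWb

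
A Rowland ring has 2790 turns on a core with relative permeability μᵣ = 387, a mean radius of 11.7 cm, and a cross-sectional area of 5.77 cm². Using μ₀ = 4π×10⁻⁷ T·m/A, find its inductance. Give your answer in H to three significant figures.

L ≈ 2.97 H

For a thin toroid, L = μ₀μᵣN²A/(2πR).
L = (4π×10⁻⁷)(387)(2790)²(5.770×10^-4) / (2π×0.117 m) = 2.971 H.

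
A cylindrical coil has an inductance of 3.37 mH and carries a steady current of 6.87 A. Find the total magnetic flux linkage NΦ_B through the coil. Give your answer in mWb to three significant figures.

NΦ_B ≈ 23.2 mWb

From L = NΦ_B/I, the flux linkage is NΦ_B = LI.
NΦ_B = (3.370×10^-3 H)(6.87 A) = 2.315×10^-2 Wb.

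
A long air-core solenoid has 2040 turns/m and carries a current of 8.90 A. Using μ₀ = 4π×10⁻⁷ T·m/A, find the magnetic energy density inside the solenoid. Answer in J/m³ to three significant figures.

B = μ₀nI = (4π×10⁻⁷)(2.040×10^3)(8.90) = 2.282×10^-2 T.
u = B²/(2μ₀) = (2.282×10^-2)²/(2×4π×10⁻⁷) = 207.1 J/m³.

u ≈ 207 J/m³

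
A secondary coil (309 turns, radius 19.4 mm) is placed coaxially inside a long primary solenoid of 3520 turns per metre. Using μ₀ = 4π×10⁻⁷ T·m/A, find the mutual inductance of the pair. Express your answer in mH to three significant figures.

M ≈ 1.62 mH

The outer solenoid produces a uniform field B₁ = μ₀n₁I₁ across the inner coil,
so the flux linkage is N₂Φ = N₂B₁A₂ = μ₀n₁N₂A₂·I₁, giving M = μ₀n₁N₂A₂.
A₂ = πr² = π(1.940×10^-2 m)² = 1.182×10^-3 m².
M = (4π×10⁻⁷)(3520)(309)(1.182×10^-3) = 1.616×10^-3 H.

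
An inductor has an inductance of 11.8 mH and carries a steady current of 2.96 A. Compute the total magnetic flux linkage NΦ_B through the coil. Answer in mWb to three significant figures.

From L = NΦ_B/I, the flux linkage is NΦ_B = LI.
NΦ_B = (1.180×10^-2 H)(2.96 A) = 3.493×10^-2 Wb.

NΦ_B ≈ 34.9 mWb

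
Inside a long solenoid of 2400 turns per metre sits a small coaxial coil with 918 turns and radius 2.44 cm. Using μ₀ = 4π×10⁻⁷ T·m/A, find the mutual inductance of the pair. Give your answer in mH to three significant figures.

The outer solenoid produces a uniform field B₁ = μ₀n₁I₁ across the inner coil,
so the flux linkage is N₂Φ = N₂B₁A₂ = μ₀n₁N₂A₂·I₁, giving M = μ₀n₁N₂A₂.
A₂ = πr² = π(2.440×10^-2 m)² = 1.870×10^-3 m².
M = (4π×10⁻⁷)(2400)(918)(1.870×10^-3) = 5.178×10^-3 H.

M ≈ 5.18 mH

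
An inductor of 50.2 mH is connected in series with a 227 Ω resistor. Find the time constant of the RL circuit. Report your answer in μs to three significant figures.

τ ≈ 221 μs

τ = L/R = (5.020×10^-2 H)/(227 Ω) = 2.211×10^-4 s.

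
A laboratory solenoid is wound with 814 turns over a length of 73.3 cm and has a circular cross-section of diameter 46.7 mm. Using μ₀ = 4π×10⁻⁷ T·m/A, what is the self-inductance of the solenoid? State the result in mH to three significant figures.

A = π(d/2)² = π(2.335×10^-2 m)² = 1.713×10^-3 m².
For a long solenoid, L = μ₀N²A/ℓ.
L = (4π×10⁻⁷)(814)²(1.713×10^-3)/(0.733 m) = 1.946×10^-3 H.

L ≈ 1.95 mH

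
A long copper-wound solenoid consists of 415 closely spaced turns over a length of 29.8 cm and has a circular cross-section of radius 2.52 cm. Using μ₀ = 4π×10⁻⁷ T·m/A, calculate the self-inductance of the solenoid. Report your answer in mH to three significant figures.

A = πr² = π(2.520×10^-2 m)² = 1.995×10^-3 m².
For a long solenoid, L = μ₀N²A/ℓ.
L = (4π×10⁻⁷)(415)²(1.995×10^-3)/(0.298 m) = 1.449×10^-3 H.

L ≈ 1.45 mH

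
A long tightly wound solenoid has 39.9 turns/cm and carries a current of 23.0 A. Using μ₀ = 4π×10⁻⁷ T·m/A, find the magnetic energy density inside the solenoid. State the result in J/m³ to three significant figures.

B = μ₀nI = (4π×10⁻⁷)(3.990×10^3)(23.0) = 0.1153 T.
u = B²/(2μ₀) = (0.1153)²/(2×4π×10⁻⁷) = 5.292×10^3 J/m³.

u ≈ 5290 J/m³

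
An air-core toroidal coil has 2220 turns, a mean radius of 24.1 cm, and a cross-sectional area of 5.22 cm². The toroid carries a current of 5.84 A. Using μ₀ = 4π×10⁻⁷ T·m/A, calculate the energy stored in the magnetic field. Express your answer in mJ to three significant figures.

L = μ₀N²A/(2πR) = (4π×10⁻⁷)(2220)²(5.220×10^-4)/(2π×0.241) = 2.13496×10^-3 H.
U = ½LI² = ½(2.13496×10^-3)(5.84)² = 3.641×10^-2 J.

U ≈ 36.4 mJ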